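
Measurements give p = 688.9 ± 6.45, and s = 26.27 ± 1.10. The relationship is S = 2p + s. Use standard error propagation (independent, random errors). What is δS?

For a sum/difference, combine absolute errors in quadrature:
  (2·δp)² = 166;  (δs)² = 1.21
δS = √(168) = 12.9

12.9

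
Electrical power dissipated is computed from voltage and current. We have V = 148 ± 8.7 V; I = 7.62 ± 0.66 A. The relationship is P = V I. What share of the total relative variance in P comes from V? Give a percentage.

31.5%

(δP/P)² = (1·δV/V)² + (1·δI/I)²
  V term: (1×0.0588)² = 0.00346
  I term: (1×0.0866)² = 0.00750
Total = 0.0110. Share from V = 0.00346/0.0110 = 0.315.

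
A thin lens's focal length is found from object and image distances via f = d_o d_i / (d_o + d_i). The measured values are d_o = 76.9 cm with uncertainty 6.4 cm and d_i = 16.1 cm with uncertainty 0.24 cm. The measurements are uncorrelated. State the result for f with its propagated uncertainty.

∂f/∂d_o = (d_i/(d_o+d_i))² = 0.0300;  ∂f/∂d_i = (d_o/(d_o+d_i))² = 0.684
δf = √((∂f/∂d_o · δd_o)² + (∂f/∂d_i · δd_i)²) = √(0.0368 + 0.0269) = 0.252 cm
f = 13.3 cm.

13.3 ± 0.252 cm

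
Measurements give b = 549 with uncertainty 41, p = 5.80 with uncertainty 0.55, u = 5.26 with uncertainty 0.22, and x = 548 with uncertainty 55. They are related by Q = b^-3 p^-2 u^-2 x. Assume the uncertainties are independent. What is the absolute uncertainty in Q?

1.14e-09

Products/powers → add relative errors in quadrature, weighted by exponent:
  (-3·δb/b)² = (-3×0.0747)² = 0.0502;  (-2·δp/p)² = (-2×0.0948)² = 0.0360;  (-2·δu/u)² = (-2×0.0418)² = 0.00700;  (1·δx/x)² = (1×0.100)² = 0.0101
δQ/Q = √(0.103) = 0.321
Q = 3.56e-09, so δQ = 0.321 × 3.56e-09 = 1.14e-09.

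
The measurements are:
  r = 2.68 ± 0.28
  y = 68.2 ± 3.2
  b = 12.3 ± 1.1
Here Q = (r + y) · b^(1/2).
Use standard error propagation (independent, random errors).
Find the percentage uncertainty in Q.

6.37%

Let u = r + y = 70.9. δu = √(δr² + δy²) = √(0.0784 + 10.2) = 3.21, so δu/u = 0.0453.
Q is then a monomial in u, b:
δQ/Q = √((δu/u)² + (½·δb/b)²) = √(0.00205 + 0.00200) = 0.0637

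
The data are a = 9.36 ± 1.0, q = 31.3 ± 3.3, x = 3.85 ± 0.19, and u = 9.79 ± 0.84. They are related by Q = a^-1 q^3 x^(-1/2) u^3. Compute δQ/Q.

0.422

Since Q is a product/quotient, work with relative uncertainties:
  (-1·δa/a)² = (-1×0.107)² = 0.0114;  (3·δq/q)² = (3×0.105)² = 0.100;  (−½·δx/x)² = (-0.5×0.0494)² = 0.000609;  (3·δu/u)² = (3×0.0858)² = 0.0663
δQ/Q = √(0.178) = 0.422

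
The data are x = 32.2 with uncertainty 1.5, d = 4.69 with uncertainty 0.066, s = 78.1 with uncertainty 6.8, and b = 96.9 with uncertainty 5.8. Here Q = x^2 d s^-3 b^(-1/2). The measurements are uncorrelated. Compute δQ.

0.000290

Each factor contributes (exponent × relative error)² to (δQ/Q)²:
  (2·δx/x)² = (2×0.0466)² = 0.00868;  (1·δd/d)² = (1×0.0141)² = 0.000198;  (-3·δs/s)² = (-3×0.0871)² = 0.0682;  (−½·δb/b)² = (-0.5×0.0599)² = 0.000896
δQ/Q = √(0.0780) = 0.279
Q = 0.00104, so δQ = 0.279 × 0.00104 = 0.000290.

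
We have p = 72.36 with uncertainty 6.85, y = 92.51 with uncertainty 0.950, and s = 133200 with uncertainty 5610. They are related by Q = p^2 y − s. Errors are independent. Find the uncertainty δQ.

92000

Let w = p^2·y = 484400. δw/w = √((2·δp/p)² + (1·δy/y)²) = √(0.0358 + 0.000105) = 0.190, so δw = 91800.
Q = w − s: δQ = √(δw² + δs²) = √(8.44e+09 + 3.15e+07) = 92000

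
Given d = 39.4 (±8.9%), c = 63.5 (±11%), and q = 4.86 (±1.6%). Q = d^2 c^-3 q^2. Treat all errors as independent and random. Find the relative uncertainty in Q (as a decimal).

Each factor contributes (exponent × relative error)² to (δQ/Q)²:
  (2·δd/d)² = (2×0.0890)² = 0.0317;  (-3·δc/c)² = (-3×0.110)² = 0.109;  (2·δq/q)² = (2×0.0160)² = 0.00102
δQ/Q = √(0.142) = 0.376

0.376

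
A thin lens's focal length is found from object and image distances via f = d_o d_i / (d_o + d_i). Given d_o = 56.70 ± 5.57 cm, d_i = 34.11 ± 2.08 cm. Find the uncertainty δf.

1.13 cm

∂f/∂d_o = (d_i/(d_o+d_i))² = 0.141;  ∂f/∂d_i = (d_o/(d_o+d_i))² = 0.390
δf = √((∂f/∂d_o · δd_o)² + (∂f/∂d_i · δd_i)²) = √(0.618 + 0.658) = 1.13 cm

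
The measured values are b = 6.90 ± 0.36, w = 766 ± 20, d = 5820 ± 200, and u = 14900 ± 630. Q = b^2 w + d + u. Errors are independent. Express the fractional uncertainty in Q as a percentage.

6.96%

Let p = b^2·w = 36500. δp/p = √((2·δb/b)² + (1·δw/w)²) = √(0.0109 + 0.000682) = 0.108, so δp = 3920.
Q = p + d + u: δQ = √(δp² + δd² + δu²) = √(1.54e+07 + 40000 + 3.97e+05) = 3980
Q = 57200, so δQ/Q = 3980/57200 = 0.0696.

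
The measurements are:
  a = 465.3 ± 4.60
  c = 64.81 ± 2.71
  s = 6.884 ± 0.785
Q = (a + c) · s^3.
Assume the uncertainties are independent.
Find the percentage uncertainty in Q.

Let u = a + c = 530.1. δu = √(δa² + δc²) = √(21.2 + 7.34) = 5.34, so δu/u = 0.0101.
Q is then a monomial in u, s:
δQ/Q = √((δu/u)² + (3·δs/s)²) = √(0.000101 + 0.117) = 0.342

34.2%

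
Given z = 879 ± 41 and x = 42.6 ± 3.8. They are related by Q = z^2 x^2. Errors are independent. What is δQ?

Since Q is a product/quotient, work with relative uncertainties:
  (2·δz/z)² = (2×0.0466)² = 0.00870;  (2·δx/x)² = (2×0.0892)² = 0.0318
δQ/Q = √(0.0405) = 0.201
Q = 1.4e+09, so δQ = 0.201 × 1.4e+09 = 2.82e+08.

2.82e+08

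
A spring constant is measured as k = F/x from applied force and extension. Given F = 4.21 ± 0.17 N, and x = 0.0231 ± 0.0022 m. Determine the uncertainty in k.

Since k is a product/quotient, work with relative uncertainties:
  (1·δF/F)² = (1×0.0404)² = 0.00163;  (-1·δx/x)² = (-1×0.0952)² = 0.00907
δk/k = √(0.0107) = 0.103
k = 182 N/m, so δk = 0.103 × 182 = 18.9 N/m.

18.9 N/m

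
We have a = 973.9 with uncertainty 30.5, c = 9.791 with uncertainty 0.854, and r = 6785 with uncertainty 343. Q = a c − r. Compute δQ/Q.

0.345

Let p = a·c = 9535. δp/p = √((1·δa/a)² + (1·δc/c)²) = √(0.000981 + 0.00761) = 0.0927, so δp = 884.
Q = p − r: δQ = √(δp² + δr²) = √(7.81e+05 + 1.18e+05) = 948
Q = 2750, so δQ/Q = 948/2750 = 0.345.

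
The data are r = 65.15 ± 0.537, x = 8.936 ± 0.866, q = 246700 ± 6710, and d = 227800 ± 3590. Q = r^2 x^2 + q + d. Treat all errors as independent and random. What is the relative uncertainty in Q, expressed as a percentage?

8.16%

Let p = r^2·x^2 = 338900. δp/p = √((2·δr/r)² + (2·δx/x)²) = √(0.000272 + 0.0376) = 0.195, so δp = 65900.
Q = p + q + d: δQ = √(δp² + δq² + δd²) = √(4.35e+09 + 4.5e+07 + 1.29e+07) = 66400
Q = 813400, so δQ/Q = 66400/813400 = 0.0816.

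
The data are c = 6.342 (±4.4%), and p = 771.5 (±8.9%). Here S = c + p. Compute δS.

68.7

For a sum/difference, combine absolute errors in quadrature:
  (δc)² = 0.0779;  (δp)² = 4710
δS = √(4710) = 68.7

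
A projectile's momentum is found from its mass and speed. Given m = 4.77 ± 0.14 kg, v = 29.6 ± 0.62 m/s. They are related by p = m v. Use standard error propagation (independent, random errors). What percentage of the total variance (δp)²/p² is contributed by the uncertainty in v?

33.7%

(δp/p)² = (1·δm/m)² + (1·δv/v)²
  m term: (1×0.0294)² = 0.000861
  v term: (1×0.0209)² = 0.000439
Total = 0.00130. Share from v = 0.000439/0.00130 = 0.337.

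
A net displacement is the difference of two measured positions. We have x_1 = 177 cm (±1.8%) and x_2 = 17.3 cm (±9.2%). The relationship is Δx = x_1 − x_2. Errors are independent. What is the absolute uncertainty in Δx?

Absolute uncertainties add in quadrature for a linear combination:
  (δx_1)² = 10.2;  (δx_2)² = 2.53
δΔx = √(12.7) = 3.56 cm

3.56 cm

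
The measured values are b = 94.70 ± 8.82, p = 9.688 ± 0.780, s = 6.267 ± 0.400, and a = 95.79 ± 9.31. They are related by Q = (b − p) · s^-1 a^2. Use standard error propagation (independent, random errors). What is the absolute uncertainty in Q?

Let u = b − p = 85.01. δu = √(δb² + δp²) = √(77.8 + 0.608) = 8.85, so δu/u = 0.104.
Q is then a monomial in u, s, a:
δQ/Q = √((δu/u)² + (-1·δs/s)² + (2·δa/a)²) = √(0.0108 + 0.00407 + 0.0378) = 0.230
Q = 124500, so δQ = 0.230 × 124500 = 28600.

28600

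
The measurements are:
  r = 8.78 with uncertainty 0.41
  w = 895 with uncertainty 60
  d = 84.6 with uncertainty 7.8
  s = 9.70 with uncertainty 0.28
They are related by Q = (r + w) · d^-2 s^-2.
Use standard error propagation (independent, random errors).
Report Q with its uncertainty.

Let u = r + w = 904. δu = √(δr² + δw²) = √(0.168 + 3600) = 60.0, so δu/u = 0.0664.
Q is then a monomial in u, d, s:
δQ/Q = √((δu/u)² + (-2·δd/d)² + (-2·δs/s)²) = √(0.00441 + 0.0340 + 0.00333) = 0.204
Q = 0.00134, so δQ = 0.204 × 0.00134 = 0.000274.

0.00134 ± 0.000274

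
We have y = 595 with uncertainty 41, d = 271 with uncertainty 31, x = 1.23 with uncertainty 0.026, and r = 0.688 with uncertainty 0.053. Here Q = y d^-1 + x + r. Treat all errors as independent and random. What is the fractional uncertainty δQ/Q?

Let p = y·d^-1 = 2.20. δp/p = √((1·δy/y)² + (-1·δd/d)²) = √(0.00475 + 0.0131) = 0.134, so δp = 0.293.
Q = p + x + r: δQ = √(δp² + δx² + δr²) = √(0.0860 + 0.000676 + 0.00281) = 0.299
Q = 4.11, so δQ/Q = 0.299/4.11 = 0.0727.

0.0727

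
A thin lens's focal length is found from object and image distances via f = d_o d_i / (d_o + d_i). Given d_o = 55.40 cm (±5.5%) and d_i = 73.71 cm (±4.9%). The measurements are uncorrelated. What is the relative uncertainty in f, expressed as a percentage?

∂f/∂d_o = (d_i/(d_o+d_i))² = 0.326;  ∂f/∂d_i = (d_o/(d_o+d_i))² = 0.184
δf = √((∂f/∂d_o · δd_o)² + (∂f/∂d_i · δd_i)²) = √(0.986 + 0.442) = 1.20 cm
f = 31.63 cm, so δf/f = 1.20/31.63 = 0.0378.

3.78%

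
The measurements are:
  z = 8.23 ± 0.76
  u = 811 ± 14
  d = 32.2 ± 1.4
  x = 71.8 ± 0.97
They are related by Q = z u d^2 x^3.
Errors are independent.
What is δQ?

3.44e+11

Since Q is a product/quotient, work with relative uncertainties:
  (1·δz/z)² = (1×0.0923)² = 0.00853;  (1·δu/u)² = (1×0.0173)² = 0.000298;  (2·δd/d)² = (2×0.0435)² = 0.00756;  (3·δx/x)² = (3×0.0135)² = 0.00164
δQ/Q = √(0.0180) = 0.134
Q = 2.56e+12, so δQ = 0.134 × 2.56e+12 = 3.44e+11.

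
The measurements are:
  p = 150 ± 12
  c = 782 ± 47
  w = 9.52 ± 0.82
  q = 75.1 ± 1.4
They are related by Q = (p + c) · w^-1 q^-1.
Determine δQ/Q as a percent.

Let u = p + c = 932. δu = √(δp² + δc²) = √(144 + 2210) = 48.5, so δu/u = 0.0520.
Q is then a monomial in u, w, q:
δQ/Q = √((δu/u)² + (-1·δw/w)² + (-1·δq/q)²) = √(0.00271 + 0.00742 + 0.000348) = 0.102

10.2%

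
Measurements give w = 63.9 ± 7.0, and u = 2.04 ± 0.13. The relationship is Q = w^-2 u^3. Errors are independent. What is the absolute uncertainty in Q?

Products/powers → add relative errors in quadrature, weighted by exponent:
  (-2·δw/w)² = (-2×0.110)² = 0.0480;  (3·δu/u)² = (3×0.0637)² = 0.0365
δQ/Q = √(0.0845) = 0.291
Q = 0.00208, so δQ = 0.291 × 0.00208 = 0.000605.

0.000605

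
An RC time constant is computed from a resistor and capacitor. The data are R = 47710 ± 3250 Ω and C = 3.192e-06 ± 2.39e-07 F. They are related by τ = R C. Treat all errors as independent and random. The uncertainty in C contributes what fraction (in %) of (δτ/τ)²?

54.7%

(δτ/τ)² = (1·δR/R)² + (1·δC/C)²
  R term: (1×0.0681)² = 0.00464
  C term: (1×0.0749)² = 0.00561
Total = 0.0102. Share from C = 0.00561/0.0102 = 0.547.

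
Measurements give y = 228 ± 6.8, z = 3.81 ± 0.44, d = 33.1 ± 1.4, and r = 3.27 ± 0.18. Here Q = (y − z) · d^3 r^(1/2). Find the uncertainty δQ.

1.96e+06

Let u = y − z = 224. δu = √(δy² + δz²) = √(46.2 + 0.194) = 6.81, so δu/u = 0.0304.
Q is then a monomial in u, d, r:
δQ/Q = √((δu/u)² + (3·δd/d)² + (½·δr/r)²) = √(0.000924 + 0.0161 + 0.000758) = 0.133
Q = 1.47e+07, so δQ = 0.133 × 1.47e+07 = 1.96e+06.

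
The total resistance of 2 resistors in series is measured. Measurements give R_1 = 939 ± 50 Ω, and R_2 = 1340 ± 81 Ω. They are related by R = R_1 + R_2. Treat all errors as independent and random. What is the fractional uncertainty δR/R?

0.0418

Sums and differences: (δR)² = Σ (cᵢ δxᵢ)².
  (δR_1)² = 2500;  (δR_2)² = 6560
δR = √(9060) = 95.2 Ω
R = 2280 Ω, so δR/R = 95.2/2280 = 0.0418.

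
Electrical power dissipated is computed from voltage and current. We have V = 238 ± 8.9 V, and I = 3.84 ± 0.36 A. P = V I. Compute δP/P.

0.101

Relative error in a monomial: (δP/P)² = Σ (nᵢ · δxᵢ/xᵢ)².
  (1·δV/V)² = (1×0.0374)² = 0.00140;  (1·δI/I)² = (1×0.0938)² = 0.00879
δP/P = √(0.0102) = 0.101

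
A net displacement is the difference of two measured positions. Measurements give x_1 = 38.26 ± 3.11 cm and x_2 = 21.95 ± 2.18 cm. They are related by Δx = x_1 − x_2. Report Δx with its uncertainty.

16.31 ± 3.80 cm

Sums and differences: (δΔx)² = Σ (cᵢ δxᵢ)².
  (δx_1)² = 9.67;  (δx_2)² = 4.75
δΔx = √(14.4) = 3.80 cm
Δx = 16.31 cm.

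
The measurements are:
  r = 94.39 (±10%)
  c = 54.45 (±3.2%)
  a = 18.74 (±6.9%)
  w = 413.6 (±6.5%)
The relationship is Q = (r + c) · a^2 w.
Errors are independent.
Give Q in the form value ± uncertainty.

(2.162 ± 0.358) × 10^7

Let u = r + c = 148.8. δu = √(δr² + δc²) = √(89.1 + 3.04) = 9.60, so δu/u = 0.0645.
Q is then a monomial in u, a, w:
δQ/Q = √((δu/u)² + (2·δa/a)² + (1·δw/w)²) = √(0.00416 + 0.0190 + 0.00423) = 0.166
Q = 2.162e+07, so δQ = 0.166 × 2.162e+07 = 3.58e+06.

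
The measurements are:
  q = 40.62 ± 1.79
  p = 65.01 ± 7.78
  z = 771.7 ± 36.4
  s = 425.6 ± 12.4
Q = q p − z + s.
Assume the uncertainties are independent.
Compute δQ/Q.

Let w = q·p = 2641. δw/w = √((1·δq/q)² + (1·δp/p)²) = √(0.00194 + 0.0143) = 0.128, so δw = 337.
Q = w − z + s: δQ = √(δw² + δz² + δs²) = √(1.13e+05 + 1320 + 154) = 339
Q = 2295, so δQ/Q = 339/2295 = 0.148.

0.148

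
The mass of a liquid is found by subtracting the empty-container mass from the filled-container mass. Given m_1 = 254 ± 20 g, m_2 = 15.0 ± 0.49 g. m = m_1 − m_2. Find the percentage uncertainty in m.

8.37%

Each term contributes (cᵢ δxᵢ)² to (δm)²:
  (δm_1)² = 400;  (δm_2)² = 0.240
δm = √(400) = 20.0 g
m = 239 g, so δm/m = 20.0/239 = 0.0837.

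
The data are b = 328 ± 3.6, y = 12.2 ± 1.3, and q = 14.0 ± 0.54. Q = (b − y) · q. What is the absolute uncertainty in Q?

179

Let u = b − y = 316. δu = √(δb² + δy²) = √(13.0 + 1.69) = 3.83, so δu/u = 0.0121.
Q is then a monomial in u, q:
δQ/Q = √((δu/u)² + (1·δq/q)²) = √(0.000147 + 0.00149) = 0.0404
Q = 4420, so δQ = 0.0404 × 4420 = 179.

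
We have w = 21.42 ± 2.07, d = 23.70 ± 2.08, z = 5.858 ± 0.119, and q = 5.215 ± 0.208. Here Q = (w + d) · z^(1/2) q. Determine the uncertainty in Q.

43.8

Let u = w + d = 45.12. δu = √(δw² + δd²) = √(4.28 + 4.33) = 2.93, so δu/u = 0.0650.
Q is then a monomial in u, z, q:
δQ/Q = √((δu/u)² + (½·δz/z)² + (1·δq/q)²) = √(0.00423 + 0.000103 + 0.00159) = 0.0770
Q = 569.5, so δQ = 0.0770 × 569.5 = 43.8.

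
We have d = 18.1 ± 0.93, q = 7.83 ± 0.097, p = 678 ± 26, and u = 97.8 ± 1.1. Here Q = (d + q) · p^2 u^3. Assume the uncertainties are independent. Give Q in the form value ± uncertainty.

Let w = d + q = 25.9. δw = √(δd² + δq²) = √(0.865 + 0.00941) = 0.935, so δw/w = 0.0361.
Q is then a monomial in w, p, u:
δQ/Q = √((δw/w)² + (2·δp/p)² + (3·δu/u)²) = √(0.00130 + 0.00588 + 0.00114) = 0.0912
Q = 1.12e+13, so δQ = 0.0912 × 1.12e+13 = 1.02e+12.

(1.12 ± 0.102) × 10^13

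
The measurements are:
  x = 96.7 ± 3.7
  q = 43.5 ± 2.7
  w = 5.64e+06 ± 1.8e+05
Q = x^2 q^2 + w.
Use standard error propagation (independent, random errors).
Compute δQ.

2.59e+06

Let p = x^2·q^2 = 1.77e+07. δp/p = √((2·δx/x)² + (2·δq/q)²) = √(0.00586 + 0.0154) = 0.146, so δp = 2.58e+06.
Q = p + w: δQ = √(δp² + δw²) = √(6.66e+12 + 3.24e+10) = 2.59e+06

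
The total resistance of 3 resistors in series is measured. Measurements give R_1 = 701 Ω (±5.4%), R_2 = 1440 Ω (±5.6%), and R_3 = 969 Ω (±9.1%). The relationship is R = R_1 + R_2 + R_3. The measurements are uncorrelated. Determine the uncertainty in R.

Absolute uncertainties add in quadrature for a linear combination:
  (δR_1)² = 1430;  (δR_2)² = 6500;  (δR_3)² = 7780
δR = √(15700) = 125 Ω

125 Ω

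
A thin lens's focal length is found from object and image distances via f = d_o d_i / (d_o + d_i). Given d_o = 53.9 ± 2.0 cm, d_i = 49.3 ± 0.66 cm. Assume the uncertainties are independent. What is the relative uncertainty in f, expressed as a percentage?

∂f/∂d_o = (d_i/(d_o+d_i))² = 0.228;  ∂f/∂d_i = (d_o/(d_o+d_i))² = 0.273
δf = √((∂f/∂d_o · δd_o)² + (∂f/∂d_i · δd_i)²) = √(0.208 + 0.0324) = 0.491 cm
f = 25.7 cm, so δf/f = 0.491/25.7 = 0.0191.

1.91%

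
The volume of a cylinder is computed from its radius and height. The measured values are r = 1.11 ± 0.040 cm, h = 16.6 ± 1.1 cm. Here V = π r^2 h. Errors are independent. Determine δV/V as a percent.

9.79%

V is a product of powers, so relative uncertainties combine in quadrature:
  (2·δr/r)² = (2×0.0360)² = 0.00519;  (1·δh/h)² = (1×0.0663)² = 0.00439
δV/V = √(0.00959) = 0.0979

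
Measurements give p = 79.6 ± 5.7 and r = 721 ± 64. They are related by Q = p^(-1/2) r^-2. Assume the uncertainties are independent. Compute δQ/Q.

0.181

Since Q is a product/quotient, work with relative uncertainties:
  (−½·δp/p)² = (-0.5×0.0716)² = 0.00128;  (-2·δr/r)² = (-2×0.0888)² = 0.0315
δQ/Q = √(0.0328) = 0.181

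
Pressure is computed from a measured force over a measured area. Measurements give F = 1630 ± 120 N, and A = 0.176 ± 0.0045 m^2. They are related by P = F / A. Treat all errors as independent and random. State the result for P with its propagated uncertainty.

Each factor contributes (exponent × relative error)² to (δP/P)²:
  (1·δF/F)² = (1×0.0736)² = 0.00542;  (-1·δA/A)² = (-1×0.0256)² = 0.000654
δP/P = √(0.00607) = 0.0779
P = 9260 Pa, so δP = 0.0779 × 9260 = 722 Pa.

9260 ± 722 Pa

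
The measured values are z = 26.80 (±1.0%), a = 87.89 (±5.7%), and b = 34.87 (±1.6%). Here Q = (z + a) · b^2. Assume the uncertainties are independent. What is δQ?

Let u = z + a = 114.7. δu = √(δz² + δa²) = √(0.0718 + 25.1) = 5.02, so δu/u = 0.0437.
Q is then a monomial in u, b:
δQ/Q = √((δu/u)² + (2·δb/b)²) = √(0.00191 + 0.00102) = 0.0542
Q = 139500, so δQ = 0.0542 × 139500 = 7560.

7560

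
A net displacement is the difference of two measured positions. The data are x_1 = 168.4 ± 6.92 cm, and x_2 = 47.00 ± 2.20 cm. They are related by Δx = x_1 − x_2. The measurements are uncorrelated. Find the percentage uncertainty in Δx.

Δx is a linear combination, so absolute uncertainties add in quadrature:
  (δx_1)² = 47.9;  (δx_2)² = 4.84
δΔx = √(52.7) = 7.26 cm
Δx = 121.4 cm, so δΔx/Δx = 7.26/121.4 = 0.0598.

5.98%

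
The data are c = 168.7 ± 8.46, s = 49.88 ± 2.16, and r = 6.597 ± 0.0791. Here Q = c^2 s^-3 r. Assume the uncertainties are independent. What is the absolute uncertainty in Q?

Products/powers → add relative errors in quadrature, weighted by exponent:
  (2·δc/c)² = (2×0.0501)² = 0.0101;  (-3·δs/s)² = (-3×0.0433)² = 0.0169;  (1·δr/r)² = (1×0.0120)² = 0.000144
δQ/Q = √(0.0271) = 0.165
Q = 1.513, so δQ = 0.165 × 1.513 = 0.249.

0.249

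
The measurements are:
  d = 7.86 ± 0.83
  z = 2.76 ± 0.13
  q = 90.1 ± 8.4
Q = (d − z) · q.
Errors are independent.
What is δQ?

Let u = d − z = 5.10. δu = √(δd² + δz²) = √(0.689 + 0.0169) = 0.840, so δu/u = 0.165.
Q is then a monomial in u, q:
δQ/Q = √((δu/u)² + (1·δq/q)²) = √(0.0271 + 0.00869) = 0.189
Q = 460, so δQ = 0.189 × 460 = 87.0.

87.0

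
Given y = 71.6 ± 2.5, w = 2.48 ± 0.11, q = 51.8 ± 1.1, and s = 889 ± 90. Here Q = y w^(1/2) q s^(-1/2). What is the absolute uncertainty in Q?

Q is a product of powers, so relative uncertainties combine in quadrature:
  (1·δy/y)² = (1×0.0349)² = 0.00122;  (½·δw/w)² = (0.5×0.0444)² = 0.000492;  (1·δq/q)² = (1×0.0212)² = 0.000451;  (−½·δs/s)² = (-0.5×0.101)² = 0.00256
δQ/Q = √(0.00472) = 0.0687
Q = 196, so δQ = 0.0687 × 196 = 13.5.

13.5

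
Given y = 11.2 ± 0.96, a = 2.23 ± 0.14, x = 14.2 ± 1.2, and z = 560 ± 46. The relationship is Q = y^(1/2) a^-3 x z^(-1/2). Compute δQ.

Q is a product of powers, so relative uncertainties combine in quadrature:
  (½·δy/y)² = (0.5×0.0857)² = 0.00184;  (-3·δa/a)² = (-3×0.0628)² = 0.0355;  (1·δx/x)² = (1×0.0845)² = 0.00714;  (−½·δz/z)² = (-0.5×0.0821)² = 0.00169
δQ/Q = √(0.0461) = 0.215
Q = 0.181, so δQ = 0.215 × 0.181 = 0.0389.

0.0389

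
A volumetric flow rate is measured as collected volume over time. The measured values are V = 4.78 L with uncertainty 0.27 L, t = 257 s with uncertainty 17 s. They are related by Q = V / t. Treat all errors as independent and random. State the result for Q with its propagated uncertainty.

For a monomial Q ∝ V, t^-1, fractional errors add in quadrature:
  (1·δV/V)² = (1×0.0565)² = 0.00319;  (-1·δt/t)² = (-1×0.0661)² = 0.00438
δQ/Q = √(0.00757) = 0.0870
Q = 0.0186 L/s, so δQ = 0.0870 × 0.0186 = 0.00162 L/s.

0.0186 ± 0.00162 L/s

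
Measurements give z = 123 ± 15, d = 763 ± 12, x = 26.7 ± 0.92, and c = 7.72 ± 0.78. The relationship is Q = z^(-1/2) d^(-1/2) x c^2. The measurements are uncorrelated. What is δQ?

Since Q is a product/quotient, work with relative uncertainties:
  (−½·δz/z)² = (-0.5×0.122)² = 0.00372;  (−½·δd/d)² = (-0.5×0.0157)² = 6.18e-05;  (1·δx/x)² = (1×0.0345)² = 0.00119;  (2·δc/c)² = (2×0.101)² = 0.0408
δQ/Q = √(0.0458) = 0.214
Q = 5.19, so δQ = 0.214 × 5.19 = 1.11.

1.11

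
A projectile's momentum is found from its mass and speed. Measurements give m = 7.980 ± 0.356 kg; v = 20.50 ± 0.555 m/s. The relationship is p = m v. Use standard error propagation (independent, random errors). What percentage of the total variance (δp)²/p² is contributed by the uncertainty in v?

26.9%

(δp/p)² = (1·δm/m)² + (1·δv/v)²
  m term: (1×0.0446)² = 0.00199
  v term: (1×0.0271)² = 0.000733
Total = 0.00272. Share from v = 0.000733/0.00272 = 0.269.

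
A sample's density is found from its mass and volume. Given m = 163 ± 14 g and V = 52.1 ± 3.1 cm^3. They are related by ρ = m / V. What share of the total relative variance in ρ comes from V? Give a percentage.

(δρ/ρ)² = (1·δm/m)² + (-1·δV/V)²
  m term: (1×0.0859)² = 0.00738
  V term: (-1×0.0595)² = 0.00354
Total = 0.0109. Share from V = 0.00354/0.0109 = 0.324.

32.4%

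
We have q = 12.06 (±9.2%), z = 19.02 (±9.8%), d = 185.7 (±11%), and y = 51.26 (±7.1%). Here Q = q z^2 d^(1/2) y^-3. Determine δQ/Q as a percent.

For a monomial Q ∝ q, z^2, d^(1/2), y^-3, fractional errors add in quadrature:
  (1·δq/q)² = (1×0.0920)² = 0.00846;  (2·δz/z)² = (2×0.0980)² = 0.0384;  (½·δd/d)² = (0.5×0.110)² = 0.00302;  (-3·δy/y)² = (-3×0.0710)² = 0.0454
δQ/Q = √(0.0953) = 0.309

30.9%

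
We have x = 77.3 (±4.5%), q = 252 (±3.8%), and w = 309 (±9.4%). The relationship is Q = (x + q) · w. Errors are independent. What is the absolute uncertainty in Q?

10100

Let u = x + q = 329. δu = √(δx² + δq²) = √(12.1 + 91.7) = 10.2, so δu/u = 0.0309.
Q is then a monomial in u, w:
δQ/Q = √((δu/u)² + (1·δw/w)²) = √(0.000957 + 0.00884) = 0.0990
Q = 1.02e+05, so δQ = 0.0990 × 1.02e+05 = 10100.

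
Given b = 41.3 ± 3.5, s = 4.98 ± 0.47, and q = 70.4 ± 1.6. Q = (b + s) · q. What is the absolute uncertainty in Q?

259

Let u = b + s = 46.3. δu = √(δb² + δs²) = √(12.2 + 0.221) = 3.53, so δu/u = 0.0763.
Q is then a monomial in u, q:
δQ/Q = √((δu/u)² + (1·δq/q)²) = √(0.00582 + 0.000517) = 0.0796
Q = 3260, so δQ = 0.0796 × 3260 = 259.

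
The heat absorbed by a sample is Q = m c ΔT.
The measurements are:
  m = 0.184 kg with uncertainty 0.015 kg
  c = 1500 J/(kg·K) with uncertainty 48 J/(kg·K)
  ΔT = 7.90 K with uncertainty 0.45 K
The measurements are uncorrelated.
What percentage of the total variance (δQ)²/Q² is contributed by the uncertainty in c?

9.38%

(δQ/Q)² = (1·δm/m)² + (1·δc/c)² + (1·δΔT/ΔT)²
  m term: (1×0.0815)² = 0.00665
  c term: (1×0.0320)² = 0.00102
  ΔT term: (1×0.0570)² = 0.00324
Total = 0.0109. Share from c = 0.00102/0.0109 = 0.0938.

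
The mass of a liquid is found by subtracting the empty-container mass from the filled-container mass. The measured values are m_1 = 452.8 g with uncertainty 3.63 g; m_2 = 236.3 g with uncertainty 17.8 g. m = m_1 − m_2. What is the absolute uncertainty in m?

Absolute uncertainties add in quadrature for a linear combination:
  (δm_1)² = 13.2;  (δm_2)² = 317
δm = √(330) = 18.2 g

18.2 g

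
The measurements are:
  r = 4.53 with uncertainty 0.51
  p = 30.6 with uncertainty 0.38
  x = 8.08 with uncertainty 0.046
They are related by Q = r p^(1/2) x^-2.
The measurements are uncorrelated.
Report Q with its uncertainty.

Each factor contributes (exponent × relative error)² to (δQ/Q)²:
  (1·δr/r)² = (1×0.113)² = 0.0127;  (½·δp/p)² = (0.5×0.0124)² = 3.86e-05;  (-2·δx/x)² = (-2×0.00569)² = 0.000130
δQ/Q = √(0.0128) = 0.113
Q = 0.384, so δQ = 0.113 × 0.384 = 0.0435.

0.384 ± 0.0435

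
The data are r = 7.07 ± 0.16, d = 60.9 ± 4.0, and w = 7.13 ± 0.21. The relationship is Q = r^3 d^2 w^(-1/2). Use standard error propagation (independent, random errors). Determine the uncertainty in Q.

72900

Each factor contributes (exponent × relative error)² to (δQ/Q)²:
  (3·δr/r)² = (3×0.0226)² = 0.00461;  (2·δd/d)² = (2×0.0657)² = 0.0173;  (−½·δw/w)² = (-0.5×0.0295)² = 0.000217
δQ/Q = √(0.0221) = 0.149
Q = 4.91e+05, so δQ = 0.149 × 4.91e+05 = 72900.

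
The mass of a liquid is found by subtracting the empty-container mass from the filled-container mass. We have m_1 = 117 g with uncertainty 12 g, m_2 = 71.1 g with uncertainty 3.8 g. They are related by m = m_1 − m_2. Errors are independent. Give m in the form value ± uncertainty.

m is a linear combination, so absolute uncertainties add in quadrature:
  (δm_1)² = 144;  (δm_2)² = 14.4
δm = √(158) = 12.6 g
m = 45.9 g.

45.9 ± 12.6 g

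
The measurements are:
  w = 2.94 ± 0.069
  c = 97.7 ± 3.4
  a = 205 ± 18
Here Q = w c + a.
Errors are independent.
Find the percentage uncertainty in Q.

4.40%

Let p = w·c = 287. δp/p = √((1·δw/w)² + (1·δc/c)²) = √(0.000551 + 0.00121) = 0.0420, so δp = 12.1.
Q = p + a: δQ = √(δp² + δa²) = √(145 + 324) = 21.7
Q = 492, so δQ/Q = 21.7/492 = 0.0440.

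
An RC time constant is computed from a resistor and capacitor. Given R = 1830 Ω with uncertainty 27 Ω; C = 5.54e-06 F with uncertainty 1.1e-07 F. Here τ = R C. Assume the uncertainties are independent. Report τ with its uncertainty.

For a monomial τ ∝ R, C, fractional errors add in quadrature:
  (1·δR/R)² = (1×0.0148)² = 0.000218;  (1·δC/C)² = (1×0.0199)² = 0.000394
δτ/τ = √(0.000612) = 0.0247
τ = 0.0101 s, so δτ = 0.0247 × 0.0101 = 0.000251 s.

0.0101 ± 0.000251 s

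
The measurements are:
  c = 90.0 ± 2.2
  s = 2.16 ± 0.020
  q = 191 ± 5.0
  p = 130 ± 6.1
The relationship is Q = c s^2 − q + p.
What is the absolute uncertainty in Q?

15.1

Let w = c·s^2 = 420. δw/w = √((1·δc/c)² + (2·δs/s)²) = √(0.000598 + 0.000343) = 0.0307, so δw = 12.9.
Q = w − q + p: δQ = √(δw² + δq² + δp²) = √(166 + 25.0 + 37.2) = 15.1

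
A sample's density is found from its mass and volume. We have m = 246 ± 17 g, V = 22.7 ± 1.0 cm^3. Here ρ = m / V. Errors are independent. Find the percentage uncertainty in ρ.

8.20%

Relative error in a monomial: (δρ/ρ)² = Σ (nᵢ · δxᵢ/xᵢ)².
  (1·δm/m)² = (1×0.0691)² = 0.00478;  (-1·δV/V)² = (-1×0.0441)² = 0.00194
δρ/ρ = √(0.00672) = 0.0820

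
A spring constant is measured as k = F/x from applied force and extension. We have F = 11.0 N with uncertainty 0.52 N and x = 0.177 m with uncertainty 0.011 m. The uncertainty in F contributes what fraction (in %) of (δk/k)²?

(δk/k)² = (1·δF/F)² + (-1·δx/x)²
  F term: (1×0.0473)² = 0.00223
  x term: (-1×0.0621)² = 0.00386
Total = 0.00610. Share from F = 0.00223/0.00610 = 0.367.

36.7%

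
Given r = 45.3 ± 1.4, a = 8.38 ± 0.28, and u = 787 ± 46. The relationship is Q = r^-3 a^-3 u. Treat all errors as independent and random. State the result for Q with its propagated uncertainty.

For a monomial Q ∝ r^-3, a^-3, u, fractional errors add in quadrature:
  (-3·δr/r)² = (-3×0.0309)² = 0.00860;  (-3·δa/a)² = (-3×0.0334)² = 0.0100;  (1·δu/u)² = (1×0.0584)² = 0.00342
δQ/Q = √(0.0221) = 0.149
Q = 1.44e-05, so δQ = 0.149 × 1.44e-05 = 2.14e-06.

(1.44 ± 0.214) × 10^-5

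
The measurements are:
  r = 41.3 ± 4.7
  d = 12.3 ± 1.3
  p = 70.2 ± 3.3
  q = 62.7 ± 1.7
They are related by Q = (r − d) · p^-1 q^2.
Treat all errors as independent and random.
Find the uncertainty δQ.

297

Let u = r − d = 29.0. δu = √(δr² + δd²) = √(22.1 + 1.69) = 4.88, so δu/u = 0.168.
Q is then a monomial in u, p, q:
δQ/Q = √((δu/u)² + (-1·δp/p)² + (2·δq/q)²) = √(0.0283 + 0.00221 + 0.00294) = 0.183
Q = 1620, so δQ = 0.183 × 1620 = 297.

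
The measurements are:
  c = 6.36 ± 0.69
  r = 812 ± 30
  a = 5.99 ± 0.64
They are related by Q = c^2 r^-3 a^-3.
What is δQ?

1.42e-10

Since Q is a product/quotient, work with relative uncertainties:
  (2·δc/c)² = (2×0.108)² = 0.0471;  (-3·δr/r)² = (-3×0.0369)² = 0.0123;  (-3·δa/a)² = (-3×0.107)² = 0.103
δQ/Q = √(0.162) = 0.403
Q = 3.52e-10, so δQ = 0.403 × 3.52e-10 = 1.42e-10.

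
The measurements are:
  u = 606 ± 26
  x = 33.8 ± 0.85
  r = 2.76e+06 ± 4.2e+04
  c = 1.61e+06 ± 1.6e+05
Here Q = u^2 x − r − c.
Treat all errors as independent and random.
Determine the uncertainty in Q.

1.12e+06

Let p = u^2·x = 1.24e+07. δp/p = √((2·δu/u)² + (1·δx/x)²) = √(0.00736 + 0.000632) = 0.0894, so δp = 1.11e+06.
Q = p − r − c: δQ = √(δp² + δr² + δc²) = √(1.23e+12 + 1.76e+09 + 2.56e+10) = 1.12e+06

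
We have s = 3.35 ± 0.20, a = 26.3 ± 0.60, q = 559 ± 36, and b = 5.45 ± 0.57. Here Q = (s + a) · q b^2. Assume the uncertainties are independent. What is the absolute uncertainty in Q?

Let u = s + a = 29.7. δu = √(δs² + δa²) = √(0.0400 + 0.360) = 0.632, so δu/u = 0.0213.
Q is then a monomial in u, q, b:
δQ/Q = √((δu/u)² + (1·δq/q)² + (2·δb/b)²) = √(0.000455 + 0.00415 + 0.0438) = 0.220
Q = 4.92e+05, so δQ = 0.220 × 4.92e+05 = 1.08e+05.

1.08e+05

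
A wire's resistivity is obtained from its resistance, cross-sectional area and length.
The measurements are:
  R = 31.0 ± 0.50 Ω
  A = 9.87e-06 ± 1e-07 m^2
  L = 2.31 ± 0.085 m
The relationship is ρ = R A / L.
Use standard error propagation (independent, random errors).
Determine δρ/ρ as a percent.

Each factor contributes (exponent × relative error)² to (δρ/ρ)²:
  (1·δR/R)² = (1×0.0161)² = 0.000260;  (1·δA/A)² = (1×0.0101)² = 0.000103;  (-1·δL/L)² = (-1×0.0368)² = 0.00135
δρ/ρ = √(0.00172) = 0.0414

4.14%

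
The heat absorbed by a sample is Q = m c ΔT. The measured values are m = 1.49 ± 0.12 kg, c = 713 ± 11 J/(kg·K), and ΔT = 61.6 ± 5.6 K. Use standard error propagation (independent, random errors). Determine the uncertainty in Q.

8010 J

Relative error in a monomial: (δQ/Q)² = Σ (nᵢ · δxᵢ/xᵢ)².
  (1·δm/m)² = (1×0.0805)² = 0.00649;  (1·δc/c)² = (1×0.0154)² = 0.000238;  (1·δΔT/ΔT)² = (1×0.0909)² = 0.00826
δQ/Q = √(0.0150) = 0.122
Q = 65400 J, so δQ = 0.122 × 65400 = 8010 J.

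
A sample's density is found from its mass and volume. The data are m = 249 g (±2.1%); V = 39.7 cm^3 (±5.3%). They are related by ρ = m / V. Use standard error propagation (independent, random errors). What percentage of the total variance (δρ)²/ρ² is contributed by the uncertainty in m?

(δρ/ρ)² = (1·δm/m)² + (-1·δV/V)²
  m term: (1×0.0210)² = 0.000441
  V term: (-1×0.0530)² = 0.00281
Total = 0.00325. Share from m = 0.000441/0.00325 = 0.136.

13.6%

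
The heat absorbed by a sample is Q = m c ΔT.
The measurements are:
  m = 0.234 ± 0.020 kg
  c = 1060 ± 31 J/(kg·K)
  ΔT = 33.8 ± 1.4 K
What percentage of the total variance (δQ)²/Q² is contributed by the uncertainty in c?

8.66%

(δQ/Q)² = (1·δm/m)² + (1·δc/c)² + (1·δΔT/ΔT)²
  m term: (1×0.0855)² = 0.00731
  c term: (1×0.0292)² = 0.000855
  ΔT term: (1×0.0414)² = 0.00172
Total = 0.00988. Share from c = 0.000855/0.00988 = 0.0866.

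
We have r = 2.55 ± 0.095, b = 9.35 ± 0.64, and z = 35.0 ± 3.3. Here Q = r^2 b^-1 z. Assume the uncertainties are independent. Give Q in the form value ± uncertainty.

For a monomial Q ∝ r^2, b^-1, z, fractional errors add in quadrature:
  (2·δr/r)² = (2×0.0373)² = 0.00555;  (-1·δb/b)² = (-1×0.0684)² = 0.00469;  (1·δz/z)² = (1×0.0943)² = 0.00889
δQ/Q = √(0.0191) = 0.138
Q = 24.3, so δQ = 0.138 × 24.3 = 3.37.

24.3 ± 3.37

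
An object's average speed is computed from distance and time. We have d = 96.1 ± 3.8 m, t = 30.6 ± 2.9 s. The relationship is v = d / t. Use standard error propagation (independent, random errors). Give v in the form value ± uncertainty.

3.14 ± 0.322 m/s

Each factor contributes (exponent × relative error)² to (δv/v)²:
  (1·δd/d)² = (1×0.0395)² = 0.00156;  (-1·δt/t)² = (-1×0.0948)² = 0.00898
δv/v = √(0.0105) = 0.103
v = 3.14 m/s, so δv = 0.103 × 3.14 = 0.322 m/s.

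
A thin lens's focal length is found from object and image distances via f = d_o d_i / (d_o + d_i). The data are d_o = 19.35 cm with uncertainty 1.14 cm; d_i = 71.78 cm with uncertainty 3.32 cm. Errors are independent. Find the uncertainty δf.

∂f/∂d_o = (d_i/(d_o+d_i))² = 0.620;  ∂f/∂d_i = (d_o/(d_o+d_i))² = 0.0451
δf = √((∂f/∂d_o · δd_o)² + (∂f/∂d_i · δd_i)²) = √(0.500 + 0.0224) = 0.723 cm

0.723 cm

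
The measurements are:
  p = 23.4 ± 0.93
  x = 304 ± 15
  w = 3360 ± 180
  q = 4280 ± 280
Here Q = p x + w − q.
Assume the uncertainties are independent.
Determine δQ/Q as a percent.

Let h = p·x = 7110. δh/h = √((1·δp/p)² + (1·δx/x)²) = √(0.00158 + 0.00243) = 0.0634, so δh = 451.
Q = h + w − q: δQ = √(δh² + δw² + δq²) = √(2.03e+05 + 32400 + 78400) = 560
Q = 6190, so δQ/Q = 560/6190 = 0.0905.

9.05%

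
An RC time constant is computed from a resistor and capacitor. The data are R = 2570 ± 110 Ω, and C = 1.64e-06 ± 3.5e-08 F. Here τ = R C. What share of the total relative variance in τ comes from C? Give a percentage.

(δτ/τ)² = (1·δR/R)² + (1·δC/C)²
  R term: (1×0.0428)² = 0.00183
  C term: (1×0.0213)² = 0.000455
Total = 0.00229. Share from C = 0.000455/0.00229 = 0.199.

19.9%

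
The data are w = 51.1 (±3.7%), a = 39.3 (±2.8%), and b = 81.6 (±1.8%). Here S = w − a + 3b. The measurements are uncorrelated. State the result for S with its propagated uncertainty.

257 ± 4.92

For a sum/difference, combine absolute errors in quadrature:
  (δw)² = 3.57;  (δa)² = 1.21;  (3·δb)² = 19.4
δS = √(24.2) = 4.92
S = 257.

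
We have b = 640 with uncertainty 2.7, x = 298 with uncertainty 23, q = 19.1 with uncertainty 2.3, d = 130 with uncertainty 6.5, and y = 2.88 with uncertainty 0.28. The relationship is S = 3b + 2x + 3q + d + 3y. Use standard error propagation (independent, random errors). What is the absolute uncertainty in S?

For a sum/difference, combine absolute errors in quadrature:
  (3·δb)² = 65.6;  (2·δx)² = 2120;  (3·δq)² = 47.6;  (δd)² = 42.2;  (3·δy)² = 0.706
δS = √(2270) = 47.7

47.7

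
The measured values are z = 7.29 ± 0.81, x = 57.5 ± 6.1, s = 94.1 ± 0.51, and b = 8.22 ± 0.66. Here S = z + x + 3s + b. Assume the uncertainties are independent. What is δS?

Each term contributes (cᵢ δxᵢ)² to (δS)²:
  (δz)² = 0.656;  (δx)² = 37.2;  (3·δs)² = 2.34;  (δb)² = 0.436
δS = √(40.6) = 6.38

6.38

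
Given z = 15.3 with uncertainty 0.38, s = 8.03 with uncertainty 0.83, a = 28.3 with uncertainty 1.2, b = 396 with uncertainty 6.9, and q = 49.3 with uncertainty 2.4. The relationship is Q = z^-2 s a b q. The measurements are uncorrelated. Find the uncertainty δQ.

Q is a product of powers, so relative uncertainties combine in quadrature:
  (-2·δz/z)² = (-2×0.0248)² = 0.00247;  (1·δs/s)² = (1×0.103)² = 0.0107;  (1·δa/a)² = (1×0.0424)² = 0.00180;  (1·δb/b)² = (1×0.0174)² = 0.000304;  (1·δq/q)² = (1×0.0487)² = 0.00237
δQ/Q = √(0.0176) = 0.133
Q = 19000, so δQ = 0.133 × 19000 = 2520.

2520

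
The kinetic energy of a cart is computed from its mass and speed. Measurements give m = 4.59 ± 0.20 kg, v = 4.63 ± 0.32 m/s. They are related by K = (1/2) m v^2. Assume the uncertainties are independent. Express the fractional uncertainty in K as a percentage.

14.5%

K is a product of powers, so relative uncertainties combine in quadrature:
  (1·δm/m)² = (1×0.0436)² = 0.00190;  (2·δv/v)² = (2×0.0691)² = 0.0191
δK/K = √(0.0210) = 0.145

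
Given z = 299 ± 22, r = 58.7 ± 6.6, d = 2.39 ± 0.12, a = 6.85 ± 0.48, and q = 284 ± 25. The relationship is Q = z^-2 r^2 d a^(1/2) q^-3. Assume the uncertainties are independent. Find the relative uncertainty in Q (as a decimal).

Since Q is a product/quotient, work with relative uncertainties:
  (-2·δz/z)² = (-2×0.0736)² = 0.0217;  (2·δr/r)² = (2×0.112)² = 0.0506;  (1·δd/d)² = (1×0.0502)² = 0.00252;  (½·δa/a)² = (0.5×0.0701)² = 0.00123;  (-3·δq/q)² = (-3×0.0880)² = 0.0697
δQ/Q = √(0.146) = 0.382

0.382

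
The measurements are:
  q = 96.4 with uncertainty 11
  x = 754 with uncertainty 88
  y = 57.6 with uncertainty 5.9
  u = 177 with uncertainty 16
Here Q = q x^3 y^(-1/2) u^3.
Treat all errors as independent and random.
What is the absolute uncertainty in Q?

Since Q is a product/quotient, work with relative uncertainties:
  (1·δq/q)² = (1×0.114)² = 0.0130;  (3·δx/x)² = (3×0.117)² = 0.123;  (−½·δy/y)² = (-0.5×0.102)² = 0.00262;  (3·δu/u)² = (3×0.0904)² = 0.0735
δQ/Q = √(0.212) = 0.460
Q = 3.02e+16, so δQ = 0.460 × 3.02e+16 = 1.39e+16.

1.39e+16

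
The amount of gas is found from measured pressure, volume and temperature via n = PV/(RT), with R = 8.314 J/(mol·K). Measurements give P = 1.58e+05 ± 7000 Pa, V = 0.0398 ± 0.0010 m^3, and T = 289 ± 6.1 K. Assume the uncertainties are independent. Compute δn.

Since n is a product/quotient, work with relative uncertainties:
  (1·δP/P)² = (1×0.0443)² = 0.00196;  (1·δV/V)² = (1×0.0251)² = 0.000631;  (-1·δT/T)² = (-1×0.0211)² = 0.000446
δn/n = √(0.00304) = 0.0551
n = 2.62 mol, so δn = 0.0551 × 2.62 = 0.144 mol.

0.144 mol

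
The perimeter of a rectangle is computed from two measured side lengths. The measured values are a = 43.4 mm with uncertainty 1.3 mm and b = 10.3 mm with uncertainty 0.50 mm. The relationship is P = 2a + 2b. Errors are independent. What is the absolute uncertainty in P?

2.79 mm

Each term contributes (cᵢ δxᵢ)² to (δP)²:
  (2·δa)² = 6.76;  (2·δb)² = 1.00
δP = √(7.76) = 2.79 mm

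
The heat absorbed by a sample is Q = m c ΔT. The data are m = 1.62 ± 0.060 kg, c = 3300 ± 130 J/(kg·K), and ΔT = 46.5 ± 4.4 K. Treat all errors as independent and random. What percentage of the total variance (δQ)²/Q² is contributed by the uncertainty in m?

(δQ/Q)² = (1·δm/m)² + (1·δc/c)² + (1·δΔT/ΔT)²
  m term: (1×0.0370)² = 0.00137
  c term: (1×0.0394)² = 0.00155
  ΔT term: (1×0.0946)² = 0.00895
Total = 0.0119. Share from m = 0.00137/0.0119 = 0.115.

11.5%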